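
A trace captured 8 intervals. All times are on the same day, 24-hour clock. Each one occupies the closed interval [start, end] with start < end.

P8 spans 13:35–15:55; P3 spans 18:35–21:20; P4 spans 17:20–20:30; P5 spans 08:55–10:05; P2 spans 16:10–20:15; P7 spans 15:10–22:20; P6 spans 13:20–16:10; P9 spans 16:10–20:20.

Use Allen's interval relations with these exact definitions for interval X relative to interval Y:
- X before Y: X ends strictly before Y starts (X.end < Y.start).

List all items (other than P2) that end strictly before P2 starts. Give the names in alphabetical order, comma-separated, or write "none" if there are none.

P5, P8

Target P2 = [16:10, 20:15].
P3 [18:35, 21:20] → overlapped-by → no.
P4 [17:20, 20:30] → overlapped-by → no.
P5 [08:55, 10:05] → before → yes.
P6 [13:20, 16:10] → meets → no.
P7 [15:10, 22:20] → contains → no.
P8 [13:35, 15:55] → before → yes.
P9 [16:10, 20:20] → started-by → no.
Result: P5, P8.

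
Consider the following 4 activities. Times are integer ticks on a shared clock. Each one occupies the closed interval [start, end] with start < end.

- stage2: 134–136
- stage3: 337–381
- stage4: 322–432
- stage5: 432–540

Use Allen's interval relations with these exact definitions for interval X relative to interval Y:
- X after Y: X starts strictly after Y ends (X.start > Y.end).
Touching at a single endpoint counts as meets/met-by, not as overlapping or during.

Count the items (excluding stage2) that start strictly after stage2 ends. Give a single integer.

Target stage2 = [134, 136].
stage3 [337, 381] → after → counts.
stage4 [322, 432] → after → counts.
stage5 [432, 540] → after → counts.
Total: 3.

3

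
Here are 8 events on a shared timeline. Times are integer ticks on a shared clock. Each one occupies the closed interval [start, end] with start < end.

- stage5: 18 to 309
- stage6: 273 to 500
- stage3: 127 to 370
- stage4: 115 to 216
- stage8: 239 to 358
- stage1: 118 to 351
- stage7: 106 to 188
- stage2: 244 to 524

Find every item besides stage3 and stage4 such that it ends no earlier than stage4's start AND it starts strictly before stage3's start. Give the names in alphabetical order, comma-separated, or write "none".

stage1, stage5, stage7

Conditions: its end is no earlier than stage4's start (X.end >= 115) AND its start is strictly before stage3's start (X.start < 127).
stage1: end 351 >= 115? ✓; start 118 < 127? ✓ → yes.
stage2: end 524 >= 115? ✓; start 244 < 127? ✗ → no.
stage5: end 309 >= 115? ✓; start 18 < 127? ✓ → yes.
stage6: end 500 >= 115? ✓; start 273 < 127? ✗ → no.
stage7: end 188 >= 115? ✓; start 106 < 127? ✓ → yes.
stage8: end 358 >= 115? ✓; start 239 < 127? ✗ → no.
Result: stage1, stage5, stage7.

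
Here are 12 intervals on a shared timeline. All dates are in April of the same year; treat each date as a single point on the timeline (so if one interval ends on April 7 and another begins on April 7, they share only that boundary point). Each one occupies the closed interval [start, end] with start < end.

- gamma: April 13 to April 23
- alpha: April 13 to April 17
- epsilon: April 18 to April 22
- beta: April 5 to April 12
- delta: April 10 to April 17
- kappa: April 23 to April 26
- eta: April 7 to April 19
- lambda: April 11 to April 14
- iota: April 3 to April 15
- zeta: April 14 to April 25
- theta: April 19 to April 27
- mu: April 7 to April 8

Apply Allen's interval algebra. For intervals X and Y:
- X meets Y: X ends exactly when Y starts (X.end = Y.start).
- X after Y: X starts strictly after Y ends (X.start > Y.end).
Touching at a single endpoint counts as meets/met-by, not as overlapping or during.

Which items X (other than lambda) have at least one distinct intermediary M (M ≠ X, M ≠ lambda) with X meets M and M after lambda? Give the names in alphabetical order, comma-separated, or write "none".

eta, gamma

Target lambda = [April 11, April 14].
Intermediaries M with M after lambda: epsilon, kappa, theta.
Via epsilon — items with X meets epsilon: none.
Via kappa — items with X meets kappa: gamma.
Via theta — items with X meets theta: eta.
Union: eta, gamma.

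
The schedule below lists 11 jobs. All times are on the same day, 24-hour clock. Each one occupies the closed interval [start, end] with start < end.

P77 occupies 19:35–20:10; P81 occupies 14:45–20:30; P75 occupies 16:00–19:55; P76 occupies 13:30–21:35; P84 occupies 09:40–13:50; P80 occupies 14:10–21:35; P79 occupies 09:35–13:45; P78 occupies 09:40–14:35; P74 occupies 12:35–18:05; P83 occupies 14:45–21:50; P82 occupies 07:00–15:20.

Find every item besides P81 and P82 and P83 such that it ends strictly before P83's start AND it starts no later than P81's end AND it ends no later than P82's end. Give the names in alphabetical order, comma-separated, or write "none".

Conditions: its end is strictly before P83's start (X.end < 14:45) AND its start is no later than P81's end (X.start <= 20:30) AND its end is no later than P82's end (X.end <= 15:20).
P74: end 18:05 < 14:45? ✗; start 12:35 <= 20:30? ✓; end 18:05 <= 15:20? ✗ → no.
P75: end 19:55 < 14:45? ✗; start 16:00 <= 20:30? ✓; end 19:55 <= 15:20? ✗ → no.
P76: end 21:35 < 14:45? ✗; start 13:30 <= 20:30? ✓; end 21:35 <= 15:20? ✗ → no.
P77: end 20:10 < 14:45? ✗; start 19:35 <= 20:30? ✓; end 20:10 <= 15:20? ✗ → no.
P78: end 14:35 < 14:45? ✓; start 09:40 <= 20:30? ✓; end 14:35 <= 15:20? ✓ → yes.
P79: end 13:45 < 14:45? ✓; start 09:35 <= 20:30? ✓; end 13:45 <= 15:20? ✓ → yes.
P80: end 21:35 < 14:45? ✗; start 14:10 <= 20:30? ✓; end 21:35 <= 15:20? ✗ → no.
P84: end 13:50 < 14:45? ✓; start 09:40 <= 20:30? ✓; end 13:50 <= 15:20? ✓ → yes.
Result: P78, P79, P84.

P78, P79, P84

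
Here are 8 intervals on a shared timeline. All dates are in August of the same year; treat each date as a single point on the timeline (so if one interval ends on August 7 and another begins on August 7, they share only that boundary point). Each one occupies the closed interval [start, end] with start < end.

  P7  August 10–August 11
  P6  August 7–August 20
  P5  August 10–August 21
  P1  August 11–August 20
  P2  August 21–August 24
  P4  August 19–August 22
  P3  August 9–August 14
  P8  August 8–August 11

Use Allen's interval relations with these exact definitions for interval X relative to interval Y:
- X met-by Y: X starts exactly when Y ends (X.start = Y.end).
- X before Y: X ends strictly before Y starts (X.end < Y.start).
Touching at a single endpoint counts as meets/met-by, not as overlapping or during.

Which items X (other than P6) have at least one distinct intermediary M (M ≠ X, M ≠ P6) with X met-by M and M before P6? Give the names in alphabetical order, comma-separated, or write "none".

none

Target P6 = [August 7, August 20].
Intermediaries M with M before P6: none.
Union: none.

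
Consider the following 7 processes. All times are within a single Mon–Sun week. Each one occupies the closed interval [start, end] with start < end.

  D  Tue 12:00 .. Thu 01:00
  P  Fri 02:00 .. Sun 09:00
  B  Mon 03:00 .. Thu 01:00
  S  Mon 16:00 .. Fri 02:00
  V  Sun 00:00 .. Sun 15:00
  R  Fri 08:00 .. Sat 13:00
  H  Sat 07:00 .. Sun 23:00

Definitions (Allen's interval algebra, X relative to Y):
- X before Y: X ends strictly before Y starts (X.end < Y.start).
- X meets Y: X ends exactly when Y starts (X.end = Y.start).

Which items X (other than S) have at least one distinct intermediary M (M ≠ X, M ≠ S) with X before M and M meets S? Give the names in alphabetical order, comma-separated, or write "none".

Target S = [Mon 16:00, Fri 02:00].
Intermediaries M with M meets S: none.
Union: none.

none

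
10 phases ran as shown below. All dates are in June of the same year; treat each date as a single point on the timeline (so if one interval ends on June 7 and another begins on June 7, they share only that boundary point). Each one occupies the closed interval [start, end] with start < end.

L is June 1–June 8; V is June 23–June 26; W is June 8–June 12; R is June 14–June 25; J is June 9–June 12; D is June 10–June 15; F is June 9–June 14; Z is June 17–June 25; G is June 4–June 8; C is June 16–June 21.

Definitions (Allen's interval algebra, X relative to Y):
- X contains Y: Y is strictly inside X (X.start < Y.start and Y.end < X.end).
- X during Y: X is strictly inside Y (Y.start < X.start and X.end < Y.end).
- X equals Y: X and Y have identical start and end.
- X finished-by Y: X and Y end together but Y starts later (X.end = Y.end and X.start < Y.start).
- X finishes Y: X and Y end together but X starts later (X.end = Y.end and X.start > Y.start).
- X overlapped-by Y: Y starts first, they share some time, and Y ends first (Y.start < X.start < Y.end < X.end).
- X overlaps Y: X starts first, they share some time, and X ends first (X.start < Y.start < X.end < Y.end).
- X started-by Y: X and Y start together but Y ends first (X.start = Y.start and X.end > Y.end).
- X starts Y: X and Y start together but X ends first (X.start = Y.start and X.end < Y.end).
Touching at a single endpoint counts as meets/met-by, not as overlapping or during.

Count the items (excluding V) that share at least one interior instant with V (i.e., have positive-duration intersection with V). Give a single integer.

2

Target V = [June 23, June 26].
C [June 16, June 21] → before → no.
D [June 10, June 15] → before → no.
F [June 9, June 14] → before → no.
G [June 4, June 8] → before → no.
J [June 9, June 12] → before → no.
L [June 1, June 8] → before → no.
R [June 14, June 25] → overlaps → counts.
W [June 8, June 12] → before → no.
Z [June 17, June 25] → overlaps → counts.
Total: 2.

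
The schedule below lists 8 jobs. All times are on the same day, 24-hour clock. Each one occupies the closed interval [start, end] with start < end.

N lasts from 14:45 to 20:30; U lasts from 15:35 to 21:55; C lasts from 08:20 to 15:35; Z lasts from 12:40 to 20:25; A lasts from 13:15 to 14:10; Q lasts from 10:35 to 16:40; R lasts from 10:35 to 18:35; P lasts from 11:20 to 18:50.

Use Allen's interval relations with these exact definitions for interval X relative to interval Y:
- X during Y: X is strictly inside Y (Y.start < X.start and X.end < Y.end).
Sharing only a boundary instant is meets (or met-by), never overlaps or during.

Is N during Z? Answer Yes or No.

N = [14:45, 20:30], Z = [12:40, 20:25].
Actual relation of N to Z: overlapped-by.
Asked whether 'during' holds → No.

No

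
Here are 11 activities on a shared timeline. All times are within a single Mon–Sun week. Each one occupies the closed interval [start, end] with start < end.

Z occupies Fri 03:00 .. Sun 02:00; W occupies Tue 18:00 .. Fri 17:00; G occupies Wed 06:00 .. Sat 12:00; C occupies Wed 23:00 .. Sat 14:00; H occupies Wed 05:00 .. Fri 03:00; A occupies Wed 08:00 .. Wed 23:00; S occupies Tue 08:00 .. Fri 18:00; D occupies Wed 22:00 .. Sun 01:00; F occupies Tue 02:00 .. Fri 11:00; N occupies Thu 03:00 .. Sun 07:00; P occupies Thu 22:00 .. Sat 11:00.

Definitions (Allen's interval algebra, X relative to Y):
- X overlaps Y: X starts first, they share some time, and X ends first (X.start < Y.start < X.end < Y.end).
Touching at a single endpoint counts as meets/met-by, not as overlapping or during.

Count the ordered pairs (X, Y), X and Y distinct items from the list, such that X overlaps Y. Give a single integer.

Checking all 110 ordered pairs for relation 'overlaps'; matching pairs in alphabetical order:
(A, D): A overlaps D ✓
(C, N): C overlaps N ✓
(C, Z): C overlaps Z ✓
(D, N): D overlaps N ✓
(D, Z): D overlaps Z ✓
(F, C): F overlaps C ✓
(F, D): F overlaps D ✓
(F, G): F overlaps G ✓
(F, N): F overlaps N ✓
(F, P): F overlaps P ✓
(F, S): F overlaps S ✓
(F, W): F overlaps W ✓
(F, Z): F overlaps Z ✓
(G, C): G overlaps C ✓
(G, D): G overlaps D ✓
(G, N): G overlaps N ✓
(G, Z): G overlaps Z ✓
(H, C): H overlaps C ✓
(H, D): H overlaps D ✓
(H, G): H overlaps G ✓
(H, N): H overlaps N ✓
(H, P): H overlaps P ✓
(P, Z): P overlaps Z ✓
(S, C): S overlaps C ✓
... plus 11 further pairs not listed.
Count: 35.

35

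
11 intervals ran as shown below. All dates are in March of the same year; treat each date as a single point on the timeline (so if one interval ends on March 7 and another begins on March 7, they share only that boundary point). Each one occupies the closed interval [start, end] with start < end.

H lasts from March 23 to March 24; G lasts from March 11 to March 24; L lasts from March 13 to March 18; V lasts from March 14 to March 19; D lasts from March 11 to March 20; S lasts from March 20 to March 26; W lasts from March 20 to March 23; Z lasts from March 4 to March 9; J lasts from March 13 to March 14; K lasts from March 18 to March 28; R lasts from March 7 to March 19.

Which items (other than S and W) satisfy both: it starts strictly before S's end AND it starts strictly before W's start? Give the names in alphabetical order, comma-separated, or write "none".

D, G, J, K, L, R, V, Z

Conditions: its start is strictly before S's end (X.start < March 26) AND its start is strictly before W's start (X.start < March 20).
D: start March 11 < March 26? ✓; start March 11 < March 20? ✓ → yes.
G: start March 11 < March 26? ✓; start March 11 < March 20? ✓ → yes.
H: start March 23 < March 26? ✓; start March 23 < March 20? ✗ → no.
J: start March 13 < March 26? ✓; start March 13 < March 20? ✓ → yes.
K: start March 18 < March 26? ✓; start March 18 < March 20? ✓ → yes.
L: start March 13 < March 26? ✓; start March 13 < March 20? ✓ → yes.
R: start March 7 < March 26? ✓; start March 7 < March 20? ✓ → yes.
V: start March 14 < March 26? ✓; start March 14 < March 20? ✓ → yes.
Z: start March 4 < March 26? ✓; start March 4 < March 20? ✓ → yes.
Result: D, G, J, K, L, R, V, Z.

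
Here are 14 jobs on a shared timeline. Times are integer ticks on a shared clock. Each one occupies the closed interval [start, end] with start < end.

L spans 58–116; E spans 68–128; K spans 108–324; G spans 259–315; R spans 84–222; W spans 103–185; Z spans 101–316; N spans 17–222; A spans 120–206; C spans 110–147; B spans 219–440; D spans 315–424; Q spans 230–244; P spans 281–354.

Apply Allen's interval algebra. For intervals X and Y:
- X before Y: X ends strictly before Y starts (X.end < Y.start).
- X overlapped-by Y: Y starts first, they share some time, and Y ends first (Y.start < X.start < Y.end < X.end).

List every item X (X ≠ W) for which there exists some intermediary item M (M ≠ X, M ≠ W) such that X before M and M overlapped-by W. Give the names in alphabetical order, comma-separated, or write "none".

Target W = [103, 185].
Intermediaries M with M overlapped-by W: A, K.
Via A — items with X before A: L.
Via K — items with X before K: none.
Union: L.

L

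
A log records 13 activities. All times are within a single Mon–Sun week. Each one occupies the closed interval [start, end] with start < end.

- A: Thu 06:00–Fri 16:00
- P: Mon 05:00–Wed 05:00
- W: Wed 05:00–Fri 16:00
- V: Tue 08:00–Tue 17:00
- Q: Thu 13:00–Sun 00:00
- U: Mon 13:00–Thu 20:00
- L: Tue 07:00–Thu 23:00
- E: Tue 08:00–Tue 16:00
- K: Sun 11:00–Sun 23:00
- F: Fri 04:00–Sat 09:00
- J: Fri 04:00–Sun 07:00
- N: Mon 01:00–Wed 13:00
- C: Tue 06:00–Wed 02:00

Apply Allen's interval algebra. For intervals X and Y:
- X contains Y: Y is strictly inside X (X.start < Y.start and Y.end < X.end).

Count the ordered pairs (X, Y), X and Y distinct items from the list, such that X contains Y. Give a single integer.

15

Checking all 156 ordered pairs for relation 'contains'; matching pairs in alphabetical order:
(C, E): C contains E ✓
(C, V): C contains V ✓
(L, E): L contains E ✓
(L, V): L contains V ✓
(N, C): N contains C ✓
(N, E): N contains E ✓
(N, P): N contains P ✓
(N, V): N contains V ✓
(P, C): P contains C ✓
(P, E): P contains E ✓
(P, V): P contains V ✓
(Q, F): Q contains F ✓
(U, C): U contains C ✓
(U, E): U contains E ✓
(U, V): U contains V ✓
Count: 15.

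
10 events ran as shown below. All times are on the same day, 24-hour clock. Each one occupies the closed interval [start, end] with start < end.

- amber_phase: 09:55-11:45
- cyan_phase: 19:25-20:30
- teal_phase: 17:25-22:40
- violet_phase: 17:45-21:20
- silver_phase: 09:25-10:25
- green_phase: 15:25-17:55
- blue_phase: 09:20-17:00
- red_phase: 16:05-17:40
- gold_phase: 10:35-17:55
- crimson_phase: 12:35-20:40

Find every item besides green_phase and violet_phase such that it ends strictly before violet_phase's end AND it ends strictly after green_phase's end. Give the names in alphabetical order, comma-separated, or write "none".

crimson_phase, cyan_phase

Conditions: its end is strictly before violet_phase's end (X.end < 21:20) AND its end is strictly after green_phase's end (X.end > 17:55).
amber_phase: end 11:45 < 21:20? ✓; end 11:45 > 17:55? ✗ → no.
blue_phase: end 17:00 < 21:20? ✓; end 17:00 > 17:55? ✗ → no.
crimson_phase: end 20:40 < 21:20? ✓; end 20:40 > 17:55? ✓ → yes.
cyan_phase: end 20:30 < 21:20? ✓; end 20:30 > 17:55? ✓ → yes.
gold_phase: end 17:55 < 21:20? ✓; end 17:55 > 17:55? ✗ → no.
red_phase: end 17:40 < 21:20? ✓; end 17:40 > 17:55? ✗ → no.
silver_phase: end 10:25 < 21:20? ✓; end 10:25 > 17:55? ✗ → no.
teal_phase: end 22:40 < 21:20? ✗; end 22:40 > 17:55? ✓ → no.
Result: crimson_phase, cyan_phase.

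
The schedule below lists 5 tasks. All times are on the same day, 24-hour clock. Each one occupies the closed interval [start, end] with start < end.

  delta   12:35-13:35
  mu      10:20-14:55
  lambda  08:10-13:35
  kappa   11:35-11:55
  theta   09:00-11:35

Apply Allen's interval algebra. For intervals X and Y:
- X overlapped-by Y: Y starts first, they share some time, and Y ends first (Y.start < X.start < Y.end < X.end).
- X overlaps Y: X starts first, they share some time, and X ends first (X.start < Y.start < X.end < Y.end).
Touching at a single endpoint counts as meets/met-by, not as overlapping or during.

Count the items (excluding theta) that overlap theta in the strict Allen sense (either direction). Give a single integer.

1

Target theta = [09:00, 11:35].
delta [12:35, 13:35] → after → no.
kappa [11:35, 11:55] → met-by → no.
lambda [08:10, 13:35] → contains → no.
mu [10:20, 14:55] → overlapped-by → counts.
Total: 1.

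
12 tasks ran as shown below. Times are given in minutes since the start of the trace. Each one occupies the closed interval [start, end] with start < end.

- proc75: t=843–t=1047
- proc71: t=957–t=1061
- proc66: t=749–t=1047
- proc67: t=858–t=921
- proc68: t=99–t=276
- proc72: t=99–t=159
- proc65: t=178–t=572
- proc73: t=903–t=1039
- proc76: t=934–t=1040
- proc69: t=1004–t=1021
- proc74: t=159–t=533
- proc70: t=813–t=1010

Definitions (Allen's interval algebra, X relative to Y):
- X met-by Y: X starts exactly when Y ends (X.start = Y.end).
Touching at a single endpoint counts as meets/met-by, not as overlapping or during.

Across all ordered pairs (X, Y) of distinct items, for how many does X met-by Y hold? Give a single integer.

1

Checking all 132 ordered pairs for relation 'met-by'; matching pairs in alphabetical order:
(proc74, proc72): proc74 met-by proc72 ✓
Count: 1.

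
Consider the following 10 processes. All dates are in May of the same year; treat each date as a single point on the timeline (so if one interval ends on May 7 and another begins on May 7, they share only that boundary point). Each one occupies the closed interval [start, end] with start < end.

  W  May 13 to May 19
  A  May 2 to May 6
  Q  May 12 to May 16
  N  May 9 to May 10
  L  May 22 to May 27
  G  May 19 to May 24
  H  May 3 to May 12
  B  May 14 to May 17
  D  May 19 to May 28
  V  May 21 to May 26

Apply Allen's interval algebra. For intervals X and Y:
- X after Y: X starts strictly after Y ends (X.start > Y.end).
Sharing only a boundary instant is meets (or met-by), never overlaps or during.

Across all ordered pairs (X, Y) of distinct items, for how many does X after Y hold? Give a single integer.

Checking all 90 ordered pairs for relation 'after'; matching pairs in alphabetical order:
(B, A): B after A ✓
(B, H): B after H ✓
(B, N): B after N ✓
(D, A): D after A ✓
(D, B): D after B ✓
(D, H): D after H ✓
(D, N): D after N ✓
(D, Q): D after Q ✓
(G, A): G after A ✓
(G, B): G after B ✓
(G, H): G after H ✓
(G, N): G after N ✓
(G, Q): G after Q ✓
(L, A): L after A ✓
(L, B): L after B ✓
(L, H): L after H ✓
(L, N): L after N ✓
(L, Q): L after Q ✓
(L, W): L after W ✓
(N, A): N after A ✓
(Q, A): Q after A ✓
(Q, N): Q after N ✓
(V, A): V after A ✓
(V, B): V after B ✓
... plus 7 further pairs not listed.
Count: 31.

31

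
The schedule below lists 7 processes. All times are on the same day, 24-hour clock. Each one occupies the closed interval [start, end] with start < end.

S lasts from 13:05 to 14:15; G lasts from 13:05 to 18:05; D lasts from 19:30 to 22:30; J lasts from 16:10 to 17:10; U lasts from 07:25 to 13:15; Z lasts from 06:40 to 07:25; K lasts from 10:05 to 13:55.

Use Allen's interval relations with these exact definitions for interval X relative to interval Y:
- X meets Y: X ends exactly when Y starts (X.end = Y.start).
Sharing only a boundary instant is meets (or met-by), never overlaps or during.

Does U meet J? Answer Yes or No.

No

U = [07:25, 13:15], J = [16:10, 17:10].
Actual relation of U to J: before.
Asked whether 'meets' holds → No.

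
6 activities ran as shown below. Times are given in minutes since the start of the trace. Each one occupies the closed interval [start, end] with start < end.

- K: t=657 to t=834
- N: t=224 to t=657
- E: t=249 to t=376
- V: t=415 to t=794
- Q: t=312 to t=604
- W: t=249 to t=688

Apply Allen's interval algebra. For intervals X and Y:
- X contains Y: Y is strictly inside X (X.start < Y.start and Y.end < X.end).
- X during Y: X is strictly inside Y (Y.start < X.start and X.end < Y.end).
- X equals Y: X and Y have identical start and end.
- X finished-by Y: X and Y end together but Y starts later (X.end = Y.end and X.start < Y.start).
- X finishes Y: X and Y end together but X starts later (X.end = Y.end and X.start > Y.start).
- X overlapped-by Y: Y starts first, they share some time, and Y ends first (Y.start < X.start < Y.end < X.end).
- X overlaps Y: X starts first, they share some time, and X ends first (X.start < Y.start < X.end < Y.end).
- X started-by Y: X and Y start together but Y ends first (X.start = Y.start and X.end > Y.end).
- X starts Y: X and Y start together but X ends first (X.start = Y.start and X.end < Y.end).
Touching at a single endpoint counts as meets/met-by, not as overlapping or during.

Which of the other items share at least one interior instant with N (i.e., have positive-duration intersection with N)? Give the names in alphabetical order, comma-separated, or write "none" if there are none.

Target N = [t=224, t=657].
E [t=249, t=376] → during → yes.
K [t=657, t=834] → met-by → no.
Q [t=312, t=604] → during → yes.
V [t=415, t=794] → overlapped-by → yes.
W [t=249, t=688] → overlapped-by → yes.
Result: E, Q, V, W.

E, Q, V, W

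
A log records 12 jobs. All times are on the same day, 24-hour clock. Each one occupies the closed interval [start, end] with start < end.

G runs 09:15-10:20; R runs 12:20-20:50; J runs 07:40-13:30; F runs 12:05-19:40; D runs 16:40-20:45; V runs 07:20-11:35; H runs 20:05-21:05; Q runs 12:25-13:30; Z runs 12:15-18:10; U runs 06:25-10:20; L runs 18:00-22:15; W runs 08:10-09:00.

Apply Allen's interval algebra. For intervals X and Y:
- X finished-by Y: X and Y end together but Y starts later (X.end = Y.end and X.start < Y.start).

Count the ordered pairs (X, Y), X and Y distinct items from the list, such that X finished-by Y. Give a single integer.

2

Checking all 132 ordered pairs for relation 'finished-by'; matching pairs in alphabetical order:
(J, Q): J finished-by Q ✓
(U, G): U finished-by G ✓
Count: 2.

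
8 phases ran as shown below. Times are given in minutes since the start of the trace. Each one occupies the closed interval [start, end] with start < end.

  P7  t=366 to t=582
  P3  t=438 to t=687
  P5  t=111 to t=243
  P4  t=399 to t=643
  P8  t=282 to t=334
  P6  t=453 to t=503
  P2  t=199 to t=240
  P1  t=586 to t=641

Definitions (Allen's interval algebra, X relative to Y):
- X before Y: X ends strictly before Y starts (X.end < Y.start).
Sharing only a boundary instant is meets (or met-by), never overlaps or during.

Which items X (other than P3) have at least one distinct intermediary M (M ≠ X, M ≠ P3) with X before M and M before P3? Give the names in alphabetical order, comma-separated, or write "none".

P2, P5

Target P3 = [t=438, t=687].
Intermediaries M with M before P3: P2, P5, P8.
Via P2 — items with X before P2: none.
Via P5 — items with X before P5: none.
Via P8 — items with X before P8: P2, P5.
Union: P2, P5.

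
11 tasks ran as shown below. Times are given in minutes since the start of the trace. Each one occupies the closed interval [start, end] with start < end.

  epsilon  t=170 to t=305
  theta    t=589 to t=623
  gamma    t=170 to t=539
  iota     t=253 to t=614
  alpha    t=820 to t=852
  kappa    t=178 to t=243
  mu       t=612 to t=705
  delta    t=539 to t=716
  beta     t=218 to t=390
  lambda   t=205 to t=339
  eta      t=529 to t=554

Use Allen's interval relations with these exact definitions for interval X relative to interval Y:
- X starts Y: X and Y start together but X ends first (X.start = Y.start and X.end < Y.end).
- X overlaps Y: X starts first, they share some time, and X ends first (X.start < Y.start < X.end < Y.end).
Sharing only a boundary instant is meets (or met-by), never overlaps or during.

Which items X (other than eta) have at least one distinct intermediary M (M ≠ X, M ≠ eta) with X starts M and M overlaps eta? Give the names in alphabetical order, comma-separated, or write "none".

Target eta = [t=529, t=554].
Intermediaries M with M overlaps eta: gamma.
Via gamma — items with X starts gamma: epsilon.
Union: epsilon.

epsilon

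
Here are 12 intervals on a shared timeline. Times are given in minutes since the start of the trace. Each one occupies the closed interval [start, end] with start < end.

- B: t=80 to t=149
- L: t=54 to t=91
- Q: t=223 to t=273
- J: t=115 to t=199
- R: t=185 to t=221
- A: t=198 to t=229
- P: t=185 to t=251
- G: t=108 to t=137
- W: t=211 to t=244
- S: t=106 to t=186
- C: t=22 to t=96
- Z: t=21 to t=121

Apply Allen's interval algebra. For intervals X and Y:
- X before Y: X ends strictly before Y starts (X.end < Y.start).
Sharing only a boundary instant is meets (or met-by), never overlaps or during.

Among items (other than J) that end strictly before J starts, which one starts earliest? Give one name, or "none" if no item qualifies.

C

Target J = [t=115, t=199].
A [t=198, t=229] → overlapped-by → excluded.
B [t=80, t=149] → overlaps → excluded.
C [t=22, t=96] → before → candidate.
G [t=108, t=137] → overlaps → excluded.
L [t=54, t=91] → before → candidate.
P [t=185, t=251] → overlapped-by → excluded.
Q [t=223, t=273] → after → excluded.
R [t=185, t=221] → overlapped-by → excluded.
S [t=106, t=186] → overlaps → excluded.
W [t=211, t=244] → after → excluded.
Z [t=21, t=121] → overlaps → excluded.
Among candidates, earliest start is t=22 → C.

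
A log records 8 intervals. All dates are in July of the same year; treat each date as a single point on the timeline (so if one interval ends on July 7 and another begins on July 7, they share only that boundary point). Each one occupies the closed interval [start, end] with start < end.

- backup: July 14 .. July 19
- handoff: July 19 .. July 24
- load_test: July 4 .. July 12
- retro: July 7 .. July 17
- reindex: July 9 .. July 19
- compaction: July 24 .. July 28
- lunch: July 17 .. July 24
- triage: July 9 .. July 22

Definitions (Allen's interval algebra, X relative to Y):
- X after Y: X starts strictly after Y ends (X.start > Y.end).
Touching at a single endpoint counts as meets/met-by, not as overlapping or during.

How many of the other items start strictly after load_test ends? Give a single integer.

4

Target load_test = [July 4, July 12].
backup [July 14, July 19] → after → counts.
compaction [July 24, July 28] → after → counts.
handoff [July 19, July 24] → after → counts.
lunch [July 17, July 24] → after → counts.
reindex [July 9, July 19] → overlapped-by → no.
retro [July 7, July 17] → overlapped-by → no.
triage [July 9, July 22] → overlapped-by → no.
Total: 4.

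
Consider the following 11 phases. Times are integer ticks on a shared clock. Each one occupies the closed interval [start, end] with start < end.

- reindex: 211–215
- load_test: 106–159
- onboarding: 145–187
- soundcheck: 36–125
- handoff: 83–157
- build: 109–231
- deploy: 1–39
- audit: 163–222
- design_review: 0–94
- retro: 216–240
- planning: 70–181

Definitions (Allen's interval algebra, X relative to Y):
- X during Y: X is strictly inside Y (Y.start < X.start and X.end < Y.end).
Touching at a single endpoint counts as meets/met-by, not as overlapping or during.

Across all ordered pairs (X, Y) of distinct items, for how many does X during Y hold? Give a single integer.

7

Checking all 110 ordered pairs for relation 'during'; matching pairs in alphabetical order:
(audit, build): audit during build ✓
(deploy, design_review): deploy during design_review ✓
(handoff, planning): handoff during planning ✓
(load_test, planning): load_test during planning ✓
(onboarding, build): onboarding during build ✓
(reindex, audit): reindex during audit ✓
(reindex, build): reindex during build ✓
Count: 7.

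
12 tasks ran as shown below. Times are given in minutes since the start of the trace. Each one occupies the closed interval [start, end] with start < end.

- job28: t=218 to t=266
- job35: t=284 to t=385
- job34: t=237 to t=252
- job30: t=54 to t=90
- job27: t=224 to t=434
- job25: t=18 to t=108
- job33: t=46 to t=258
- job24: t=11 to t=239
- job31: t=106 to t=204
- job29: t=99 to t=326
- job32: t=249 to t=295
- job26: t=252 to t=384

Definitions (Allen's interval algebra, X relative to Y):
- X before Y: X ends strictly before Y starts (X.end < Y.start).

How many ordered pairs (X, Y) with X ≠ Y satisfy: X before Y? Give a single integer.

26

Checking all 132 ordered pairs for relation 'before'; matching pairs in alphabetical order:
(job24, job26): job24 before job26 ✓
(job24, job32): job24 before job32 ✓
(job24, job35): job24 before job35 ✓
(job25, job26): job25 before job26 ✓
(job25, job27): job25 before job27 ✓
(job25, job28): job25 before job28 ✓
(job25, job32): job25 before job32 ✓
(job25, job34): job25 before job34 ✓
(job25, job35): job25 before job35 ✓
(job28, job35): job28 before job35 ✓
(job30, job26): job30 before job26 ✓
(job30, job27): job30 before job27 ✓
(job30, job28): job30 before job28 ✓
(job30, job29): job30 before job29 ✓
(job30, job31): job30 before job31 ✓
(job30, job32): job30 before job32 ✓
(job30, job34): job30 before job34 ✓
(job30, job35): job30 before job35 ✓
(job31, job26): job31 before job26 ✓
(job31, job27): job31 before job27 ✓
(job31, job28): job31 before job28 ✓
(job31, job32): job31 before job32 ✓
(job31, job34): job31 before job34 ✓
(job31, job35): job31 before job35 ✓
... plus 2 further pairs not listed.
Count: 26.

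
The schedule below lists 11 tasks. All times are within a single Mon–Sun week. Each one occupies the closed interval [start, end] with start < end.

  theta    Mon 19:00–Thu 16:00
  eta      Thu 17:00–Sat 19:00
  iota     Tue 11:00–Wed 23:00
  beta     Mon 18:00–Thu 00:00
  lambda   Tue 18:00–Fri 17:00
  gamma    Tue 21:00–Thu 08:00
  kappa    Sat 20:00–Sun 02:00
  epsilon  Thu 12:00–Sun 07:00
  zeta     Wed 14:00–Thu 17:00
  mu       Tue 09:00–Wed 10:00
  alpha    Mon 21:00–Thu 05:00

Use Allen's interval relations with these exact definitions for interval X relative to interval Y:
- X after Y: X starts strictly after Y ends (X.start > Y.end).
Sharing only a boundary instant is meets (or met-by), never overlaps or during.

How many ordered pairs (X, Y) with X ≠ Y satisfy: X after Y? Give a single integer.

Checking all 110 ordered pairs for relation 'after'; matching pairs in alphabetical order:
(epsilon, alpha): epsilon after alpha ✓
(epsilon, beta): epsilon after beta ✓
(epsilon, gamma): epsilon after gamma ✓
(epsilon, iota): epsilon after iota ✓
(epsilon, mu): epsilon after mu ✓
(eta, alpha): eta after alpha ✓
(eta, beta): eta after beta ✓
(eta, gamma): eta after gamma ✓
(eta, iota): eta after iota ✓
(eta, mu): eta after mu ✓
(eta, theta): eta after theta ✓
(kappa, alpha): kappa after alpha ✓
(kappa, beta): kappa after beta ✓
(kappa, eta): kappa after eta ✓
(kappa, gamma): kappa after gamma ✓
(kappa, iota): kappa after iota ✓
(kappa, lambda): kappa after lambda ✓
(kappa, mu): kappa after mu ✓
(kappa, theta): kappa after theta ✓
(kappa, zeta): kappa after zeta ✓
(zeta, mu): zeta after mu ✓
Count: 21.

21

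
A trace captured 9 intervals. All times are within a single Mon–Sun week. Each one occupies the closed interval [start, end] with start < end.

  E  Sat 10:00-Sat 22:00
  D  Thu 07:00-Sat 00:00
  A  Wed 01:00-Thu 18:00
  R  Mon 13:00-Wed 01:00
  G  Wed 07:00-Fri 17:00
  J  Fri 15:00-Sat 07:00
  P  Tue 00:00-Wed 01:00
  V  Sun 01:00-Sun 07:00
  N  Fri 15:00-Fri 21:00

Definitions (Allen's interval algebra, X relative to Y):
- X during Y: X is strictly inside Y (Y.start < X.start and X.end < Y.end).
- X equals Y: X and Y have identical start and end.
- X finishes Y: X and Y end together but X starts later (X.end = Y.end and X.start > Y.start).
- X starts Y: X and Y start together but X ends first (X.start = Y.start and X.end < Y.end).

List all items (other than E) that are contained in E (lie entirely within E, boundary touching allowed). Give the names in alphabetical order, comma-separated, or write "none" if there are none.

Target E = [Sat 10:00, Sat 22:00].
A [Wed 01:00, Thu 18:00] → before → no.
D [Thu 07:00, Sat 00:00] → before → no.
G [Wed 07:00, Fri 17:00] → before → no.
J [Fri 15:00, Sat 07:00] → before → no.
N [Fri 15:00, Fri 21:00] → before → no.
P [Tue 00:00, Wed 01:00] → before → no.
R [Mon 13:00, Wed 01:00] → before → no.
V [Sun 01:00, Sun 07:00] → after → no.
Result: none.

none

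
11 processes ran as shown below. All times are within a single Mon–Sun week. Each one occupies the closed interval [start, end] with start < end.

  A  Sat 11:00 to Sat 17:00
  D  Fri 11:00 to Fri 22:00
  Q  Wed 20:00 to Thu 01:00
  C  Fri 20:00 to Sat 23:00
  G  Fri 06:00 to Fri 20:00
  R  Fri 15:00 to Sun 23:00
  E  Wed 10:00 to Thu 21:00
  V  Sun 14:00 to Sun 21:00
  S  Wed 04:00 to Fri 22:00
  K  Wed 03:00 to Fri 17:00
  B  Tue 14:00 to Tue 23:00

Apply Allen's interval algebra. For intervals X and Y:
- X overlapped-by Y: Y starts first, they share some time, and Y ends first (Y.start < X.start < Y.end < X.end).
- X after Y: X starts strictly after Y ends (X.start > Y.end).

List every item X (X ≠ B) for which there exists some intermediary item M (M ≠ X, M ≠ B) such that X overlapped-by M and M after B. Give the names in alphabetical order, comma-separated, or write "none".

C, D, G, R, S

Target B = [Tue 14:00, Tue 23:00].
Intermediaries M with M after B: A, C, D, E, G, K, Q, R, S, V.
Via A — items with X overlapped-by A: none.
Via C — items with X overlapped-by C: none.
Via D — items with X overlapped-by D: C, R.
Via E — items with X overlapped-by E: none.
Via G — items with X overlapped-by G: D, R.
Via K — items with X overlapped-by K: D, G, R, S.
Via Q — items with X overlapped-by Q: none.
Via R — items with X overlapped-by R: none.
Via S — items with X overlapped-by S: C, R.
Via V — items with X overlapped-by V: none.
Union: C, D, G, R, S.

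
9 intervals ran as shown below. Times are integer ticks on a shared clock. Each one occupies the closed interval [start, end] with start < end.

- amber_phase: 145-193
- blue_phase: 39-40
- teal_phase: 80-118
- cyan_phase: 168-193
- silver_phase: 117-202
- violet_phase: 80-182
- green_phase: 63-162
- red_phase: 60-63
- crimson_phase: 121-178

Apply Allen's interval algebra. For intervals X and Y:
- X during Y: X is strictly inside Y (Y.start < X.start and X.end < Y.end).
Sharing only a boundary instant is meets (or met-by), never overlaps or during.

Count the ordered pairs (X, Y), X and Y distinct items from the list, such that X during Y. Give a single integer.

5

Checking all 72 ordered pairs for relation 'during'; matching pairs in alphabetical order:
(amber_phase, silver_phase): amber_phase during silver_phase ✓
(crimson_phase, silver_phase): crimson_phase during silver_phase ✓
(crimson_phase, violet_phase): crimson_phase during violet_phase ✓
(cyan_phase, silver_phase): cyan_phase during silver_phase ✓
(teal_phase, green_phase): teal_phase during green_phase ✓
Count: 5.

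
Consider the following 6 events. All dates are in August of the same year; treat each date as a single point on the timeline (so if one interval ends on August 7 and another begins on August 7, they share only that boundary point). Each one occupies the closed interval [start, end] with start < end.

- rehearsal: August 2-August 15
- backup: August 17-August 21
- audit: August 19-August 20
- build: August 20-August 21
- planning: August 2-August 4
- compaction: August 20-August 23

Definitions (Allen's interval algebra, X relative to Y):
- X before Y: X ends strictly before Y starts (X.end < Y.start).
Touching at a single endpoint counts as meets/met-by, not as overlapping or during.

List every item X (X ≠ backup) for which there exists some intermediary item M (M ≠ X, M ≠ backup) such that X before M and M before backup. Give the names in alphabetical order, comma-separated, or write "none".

none

Target backup = [August 17, August 21].
Intermediaries M with M before backup: planning, rehearsal.
Via planning — items with X before planning: none.
Via rehearsal — items with X before rehearsal: none.
Union: none.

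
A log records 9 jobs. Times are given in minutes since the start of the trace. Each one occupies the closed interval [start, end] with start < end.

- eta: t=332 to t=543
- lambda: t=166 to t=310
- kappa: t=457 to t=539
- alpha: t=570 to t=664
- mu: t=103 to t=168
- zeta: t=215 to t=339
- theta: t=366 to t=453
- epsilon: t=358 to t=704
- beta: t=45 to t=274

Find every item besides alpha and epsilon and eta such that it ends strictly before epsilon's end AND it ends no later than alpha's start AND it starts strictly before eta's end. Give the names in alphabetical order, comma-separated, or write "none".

beta, kappa, lambda, mu, theta, zeta

Conditions: its end is strictly before epsilon's end (X.end < t=704) AND its end is no later than alpha's start (X.end <= t=570) AND its start is strictly before eta's end (X.start < t=543).
beta: end t=274 < t=704? ✓; end t=274 <= t=570? ✓; start t=45 < t=543? ✓ → yes.
kappa: end t=539 < t=704? ✓; end t=539 <= t=570? ✓; start t=457 < t=543? ✓ → yes.
lambda: end t=310 < t=704? ✓; end t=310 <= t=570? ✓; start t=166 < t=543? ✓ → yes.
mu: end t=168 < t=704? ✓; end t=168 <= t=570? ✓; start t=103 < t=543? ✓ → yes.
theta: end t=453 < t=704? ✓; end t=453 <= t=570? ✓; start t=366 < t=543? ✓ → yes.
zeta: end t=339 < t=704? ✓; end t=339 <= t=570? ✓; start t=215 < t=543? ✓ → yes.
Result: beta, kappa, lambda, mu, theta, zeta.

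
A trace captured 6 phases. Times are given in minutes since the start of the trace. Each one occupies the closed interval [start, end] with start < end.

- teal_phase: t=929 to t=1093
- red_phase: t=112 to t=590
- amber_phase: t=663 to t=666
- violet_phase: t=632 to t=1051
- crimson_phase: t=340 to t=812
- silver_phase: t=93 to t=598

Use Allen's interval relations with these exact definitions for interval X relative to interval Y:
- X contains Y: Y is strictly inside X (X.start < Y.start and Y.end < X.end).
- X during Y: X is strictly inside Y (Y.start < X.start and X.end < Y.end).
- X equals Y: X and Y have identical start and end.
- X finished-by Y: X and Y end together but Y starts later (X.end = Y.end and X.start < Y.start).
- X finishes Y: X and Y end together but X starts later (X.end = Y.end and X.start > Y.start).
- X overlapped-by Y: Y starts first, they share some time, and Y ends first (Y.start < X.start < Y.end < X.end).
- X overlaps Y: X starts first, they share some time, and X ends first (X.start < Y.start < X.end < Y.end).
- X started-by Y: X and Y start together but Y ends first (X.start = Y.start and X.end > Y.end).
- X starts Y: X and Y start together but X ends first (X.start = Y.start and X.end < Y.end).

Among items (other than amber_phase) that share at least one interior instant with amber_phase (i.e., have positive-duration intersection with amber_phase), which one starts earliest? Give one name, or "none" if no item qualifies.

Target amber_phase = [t=663, t=666].
crimson_phase [t=340, t=812] → contains → candidate.
red_phase [t=112, t=590] → before → excluded.
silver_phase [t=93, t=598] → before → excluded.
teal_phase [t=929, t=1093] → after → excluded.
violet_phase [t=632, t=1051] → contains → candidate.
Among candidates, earliest start is t=340 → crimson_phase.

crimson_phase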